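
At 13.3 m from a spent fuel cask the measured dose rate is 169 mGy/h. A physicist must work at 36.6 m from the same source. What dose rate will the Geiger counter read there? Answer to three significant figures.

22.3 mGy/h

By the inverse-square law, scaling from 13.3 m to 36.6 m:
169 × (13.3/36.6)² = 169 × 0.1321 = 22.32 mGy/h.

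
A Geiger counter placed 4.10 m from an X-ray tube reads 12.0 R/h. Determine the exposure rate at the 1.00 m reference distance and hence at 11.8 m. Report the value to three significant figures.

202 R/h; 1.45 R/h

Since intensity falls as 1/r²,
At 1.00 m: (4.10/1.00)² = 16.81, so 12.0 × 16.81 = 201.7 R/h
At 11.8 m: 201.7 × (1.00/11.8)² = 201.7 × 0.007182 = 1.449 R/h.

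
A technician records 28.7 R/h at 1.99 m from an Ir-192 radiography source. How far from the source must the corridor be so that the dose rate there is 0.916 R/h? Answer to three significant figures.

Applying the 1/r² law, d₂ = d₁·√(I₁/I₂).
I₁/I₂ = 28.7/0.916 = 31.33, so d₂ = 1.99 × √31.33 = 11.14 m.

11.1 m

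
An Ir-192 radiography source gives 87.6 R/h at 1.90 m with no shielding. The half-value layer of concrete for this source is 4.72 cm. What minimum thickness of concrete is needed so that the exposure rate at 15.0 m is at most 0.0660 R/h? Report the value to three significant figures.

20.8 cm

At 15.0 m, distance alone gives (1.90/15.0)² = 0.01604, so 87.6 × 0.01604 = 1.405 R/h.
Further attenuation needed: 1.405/0.0660 = 21.29.
n = log₂(21.29) = 4.412 half-value layers.
Thickness = 4.412 × 4.72 cm = 20.82 cm.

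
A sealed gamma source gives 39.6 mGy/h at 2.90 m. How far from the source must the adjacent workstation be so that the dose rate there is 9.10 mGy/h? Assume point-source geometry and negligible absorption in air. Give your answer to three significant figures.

Using I₁d₁² = I₂d₂², d₂ = d₁·√(I₁/I₂).
I₁/I₂ = 39.6/9.10 = 4.352, so d₂ = 2.90 × √4.352 = 6.050 m.

6.05 m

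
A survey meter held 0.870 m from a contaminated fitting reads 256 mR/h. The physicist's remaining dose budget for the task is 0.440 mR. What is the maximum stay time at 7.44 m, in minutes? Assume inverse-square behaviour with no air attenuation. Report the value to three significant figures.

By the inverse-square law, rate at 7.44 m:
(0.870/7.44)² = 0.01367, so 256 × 0.01367 = 3.500 mR/h.
Stay time = 0.440 mR ÷ 3.500 mR/h = 0.1257 h = 7.542 min.

7.54 min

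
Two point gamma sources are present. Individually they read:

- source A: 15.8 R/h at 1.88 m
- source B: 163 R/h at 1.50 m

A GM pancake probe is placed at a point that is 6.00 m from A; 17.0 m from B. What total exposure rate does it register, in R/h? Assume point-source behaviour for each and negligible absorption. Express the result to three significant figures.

2.82 R/h

Each source contributes Iᵢ·(dᵢ/rᵢ)²; contributions add.
A: 15.8 × (1.88/6.00)² = 1.551 R/h
B: 163 × (1.50/17.0)² = 1.269 R/h
Total = 1.551 + 1.269 = 2.820 R/h.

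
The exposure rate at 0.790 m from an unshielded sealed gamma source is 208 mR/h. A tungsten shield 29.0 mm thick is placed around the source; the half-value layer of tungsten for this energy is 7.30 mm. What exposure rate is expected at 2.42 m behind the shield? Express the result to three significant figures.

1.41 mR/h

Distance alone: (0.790/2.42)² = 0.1066, so 208 × 0.1066 = 22.17 mR/h.
Shield: 29.0/7.30 = 3.973 half-value layers → attenuation 2^(−3.973) = 0.06368.
Combined: 22.17 × 0.06368 = 1.412 mR/h.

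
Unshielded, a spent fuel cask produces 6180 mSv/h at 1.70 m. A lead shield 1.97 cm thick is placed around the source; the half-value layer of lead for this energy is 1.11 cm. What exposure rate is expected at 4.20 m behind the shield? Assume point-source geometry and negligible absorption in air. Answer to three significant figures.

Distance alone: 6180 × (1.70/4.20)² = 6180 × 0.1638 = 1012 mSv/h.
Shield: 1.97/1.11 = 1.775 half-value layers → attenuation 2^(−1.775) = 0.2922.
Combined: 1012 × 0.2922 = 295.7 mSv/h.

296 mSv/h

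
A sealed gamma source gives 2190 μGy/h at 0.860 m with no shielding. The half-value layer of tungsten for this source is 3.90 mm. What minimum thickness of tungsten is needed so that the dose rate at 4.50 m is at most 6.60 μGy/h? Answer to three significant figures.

At 4.50 m, distance alone gives (0.860/4.50)² = 0.03652, so 2190 × 0.03652 = 79.98 μGy/h.
Further attenuation needed: 79.98/6.60 = 12.12.
n = log₂(12.12) = 3.599 half-value layers.
Thickness = 3.599 × 3.90 mm = 14.04 mm.

14.0 mm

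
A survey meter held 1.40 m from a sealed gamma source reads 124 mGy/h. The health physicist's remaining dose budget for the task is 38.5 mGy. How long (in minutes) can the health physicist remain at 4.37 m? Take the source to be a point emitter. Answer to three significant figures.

Since intensity falls as 1/r², rate at 4.37 m:
124 × (1.40/4.37)² = 124 × 0.1026 = 12.72 mGy/h.
Stay time = 38.5 mGy ÷ 12.72 mGy/h = 3.027 h = 181.6 min.

182 min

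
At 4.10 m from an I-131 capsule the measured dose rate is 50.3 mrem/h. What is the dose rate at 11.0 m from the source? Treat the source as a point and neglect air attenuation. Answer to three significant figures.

Since intensity falls as 1/r², scaling from 4.10 m to 11.0 m:
(4.10/11.0)² = 0.1389, so 50.3 × 0.1389 = 6.987 mrem/h.

6.99 mrem/h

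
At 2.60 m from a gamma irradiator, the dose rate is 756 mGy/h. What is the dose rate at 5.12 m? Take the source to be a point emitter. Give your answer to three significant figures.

195 mGy/h

Applying the 1/r² law, the rate at 5.12 m is
756 × (2.60/5.12)² = 756 × 0.2579 = 195.0 mGy/h.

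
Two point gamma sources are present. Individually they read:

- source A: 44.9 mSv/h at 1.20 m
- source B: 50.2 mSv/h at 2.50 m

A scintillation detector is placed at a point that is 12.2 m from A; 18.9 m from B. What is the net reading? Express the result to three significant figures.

1.31 mSv/h

Each source contributes Iᵢ·(dᵢ/rᵢ)²; contributions add.
A: 44.9 × (1.20/12.2)² = 0.4344 mSv/h
B: 50.2 × (2.50/18.9)² = 0.8783 mSv/h
Total = 0.4344 + 0.8783 = 1.313 mSv/h.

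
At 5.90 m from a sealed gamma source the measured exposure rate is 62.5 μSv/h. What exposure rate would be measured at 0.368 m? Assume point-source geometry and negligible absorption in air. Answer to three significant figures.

16100 μSv/h

Intensity scales as (d₁/d₂)², so scaling from 5.90 m to 0.368 m:
(5.90/0.368)² = 257.0, so 62.5 × 257.0 = 16060 μSv/h.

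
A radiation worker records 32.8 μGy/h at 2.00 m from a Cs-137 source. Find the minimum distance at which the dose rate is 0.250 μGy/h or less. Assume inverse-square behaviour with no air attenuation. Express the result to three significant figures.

22.9 m

Intensity scales as (d₁/d₂)², so d₂ = d₁·√(I₁/I₂).
I₁/I₂ = 32.8/0.250 = 131.2, so d₂ = 2.00 × √131.2 = 22.91 m.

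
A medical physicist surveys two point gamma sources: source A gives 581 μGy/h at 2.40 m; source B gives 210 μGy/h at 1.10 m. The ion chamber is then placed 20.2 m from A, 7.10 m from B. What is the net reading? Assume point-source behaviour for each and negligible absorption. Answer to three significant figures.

13.2 μGy/h

Each source contributes Iᵢ·(dᵢ/rᵢ)²; contributions add.
A: 581 × (2.40/20.2)² = 8.202 μGy/h
B: 210 × (1.10/7.10)² = 5.041 μGy/h
Total = 8.202 + 5.041 = 13.24 μGy/h.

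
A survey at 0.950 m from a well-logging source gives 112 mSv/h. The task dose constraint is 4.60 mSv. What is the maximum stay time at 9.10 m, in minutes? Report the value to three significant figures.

By the inverse-square law, rate at 9.10 m:
112 × (0.950/9.10)² = 112 × 0.01090 = 1.221 mSv/h.
Stay time = 4.60 mSv ÷ 1.221 mSv/h = 3.767 h = 226.0 min.

226 min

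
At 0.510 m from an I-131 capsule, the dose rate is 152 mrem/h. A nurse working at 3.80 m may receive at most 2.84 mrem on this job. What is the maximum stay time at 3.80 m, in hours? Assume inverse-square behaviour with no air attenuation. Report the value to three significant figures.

1.04 h

By the inverse-square law, rate at 3.80 m:
152 × (0.510/3.80)² = 152 × 0.01801 = 2.738 mrem/h.
Stay time = 2.84 mrem ÷ 2.738 mrem/h = 1.037 h.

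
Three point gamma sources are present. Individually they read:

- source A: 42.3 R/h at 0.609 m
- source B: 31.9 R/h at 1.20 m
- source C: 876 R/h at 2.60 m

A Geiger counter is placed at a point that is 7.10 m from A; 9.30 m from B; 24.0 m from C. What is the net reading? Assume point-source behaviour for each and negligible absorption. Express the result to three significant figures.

Each source contributes Iᵢ·(dᵢ/rᵢ)²; contributions add.
A: 42.3 × (0.609/7.10)² = 0.3112 R/h
B: 31.9 × (1.20/9.30)² = 0.5311 R/h
C: 876 × (2.60/24.0)² = 10.28 R/h
Total = 0.3112 + 0.5311 + 10.28 = 11.12 R/h.

11.1 R/h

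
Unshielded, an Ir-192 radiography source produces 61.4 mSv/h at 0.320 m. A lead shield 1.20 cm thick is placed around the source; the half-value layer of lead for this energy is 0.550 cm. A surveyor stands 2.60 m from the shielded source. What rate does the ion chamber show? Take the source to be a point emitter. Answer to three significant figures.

Distance alone: 61.4 × (0.320/2.60)² = 61.4 × 0.01515 = 0.9302 mSv/h.
Shield: 1.20/0.550 = 2.182 half-value layers → attenuation 2^(−2.182) = 0.2204.
Combined: 0.9302 × 0.2204 = 0.2050 mSv/h.

0.205 mSv/h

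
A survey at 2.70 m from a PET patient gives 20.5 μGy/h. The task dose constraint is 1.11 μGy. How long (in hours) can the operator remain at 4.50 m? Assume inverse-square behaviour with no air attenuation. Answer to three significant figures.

0.150 h

Intensity scales as (d₁/d₂)², so rate at 4.50 m:
20.5 × (2.70/4.50)² = 20.5 × 0.3600 = 7.380 μGy/h.
Stay time = 1.11 μGy ÷ 7.380 μGy/h = 0.1504 h.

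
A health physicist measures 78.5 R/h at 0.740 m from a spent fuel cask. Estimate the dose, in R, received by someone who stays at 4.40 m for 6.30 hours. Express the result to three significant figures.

Applying the 1/r² law, rate at 4.40 m:
78.5 × (0.740/4.40)² = 78.5 × 0.02829 = 2.221 R/h.
Dose = rate × time = 2.221 R/h × 6.300 h = 13.99 R.

14.0 R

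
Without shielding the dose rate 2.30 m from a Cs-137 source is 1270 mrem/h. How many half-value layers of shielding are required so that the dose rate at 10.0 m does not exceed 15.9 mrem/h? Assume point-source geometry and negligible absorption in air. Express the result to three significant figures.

At 10.0 m, distance alone gives 1270 × (2.30/10.0)² = 1270 × 0.05290 = 67.18 mrem/h.
Further attenuation needed: 67.18/15.9 = 4.225.
n = log₂(4.225) = 2.079 half-value layers.

2.08 half-value layers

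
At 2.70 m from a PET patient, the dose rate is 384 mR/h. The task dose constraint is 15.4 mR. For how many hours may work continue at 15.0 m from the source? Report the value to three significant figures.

Since intensity falls as 1/r², rate at 15.0 m:
(2.70/15.0)² = 0.03240, so 384 × 0.03240 = 12.44 mR/h.
Stay time = 15.4 mR ÷ 12.44 mR/h = 1.238 h.

1.24 h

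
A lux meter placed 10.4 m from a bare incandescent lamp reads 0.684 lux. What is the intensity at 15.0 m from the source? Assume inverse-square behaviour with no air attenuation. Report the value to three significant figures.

Applying the 1/r² law, scaling from 10.4 m to 15.0 m:
0.684 × (10.4/15.0)² = 0.684 × 0.4807 = 0.3288 lux.

0.329 lux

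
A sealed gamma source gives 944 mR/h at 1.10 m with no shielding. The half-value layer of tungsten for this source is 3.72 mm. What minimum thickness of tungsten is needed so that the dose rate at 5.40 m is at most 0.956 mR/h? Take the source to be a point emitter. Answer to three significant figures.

At 5.40 m, distance alone gives 944 × (1.10/5.40)² = 944 × 0.04150 = 39.18 mR/h.
Further attenuation needed: 39.18/0.956 = 40.98.
n = log₂(40.98) = 5.357 half-value layers.
Thickness = 5.357 × 3.72 mm = 19.93 mm.

19.9 mm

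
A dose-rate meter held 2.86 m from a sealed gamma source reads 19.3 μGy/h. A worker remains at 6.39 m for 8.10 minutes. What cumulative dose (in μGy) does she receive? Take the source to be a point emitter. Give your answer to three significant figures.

Using I₁d₁² = I₂d₂², rate at 6.39 m:
(2.86/6.39)² = 0.2003, so 19.3 × 0.2003 = 3.866 μGy/h.
Dose = rate × time = 3.866 μGy/h × 0.1350 h = 0.5219 μGy.

0.522 μGy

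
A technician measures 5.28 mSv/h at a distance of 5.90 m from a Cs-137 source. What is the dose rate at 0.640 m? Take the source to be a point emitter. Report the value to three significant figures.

Since intensity falls as 1/r², the rate at 0.640 m is
5.28 × (5.90/0.640)² = 5.28 × 84.99 = 448.7 mSv/h.

449 mSv/h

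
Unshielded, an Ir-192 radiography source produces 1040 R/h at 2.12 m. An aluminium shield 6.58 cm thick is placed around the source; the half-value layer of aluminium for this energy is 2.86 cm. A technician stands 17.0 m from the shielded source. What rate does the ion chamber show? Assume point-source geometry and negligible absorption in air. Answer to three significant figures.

Distance alone: 1040 × (2.12/17.0)² = 1040 × 0.01555 = 16.17 R/h.
Shield: 6.58/2.86 = 2.301 half-value layers → attenuation 2^(−2.301) = 0.2029.
Combined: 16.17 × 0.2029 = 3.281 R/h.

3.28 R/h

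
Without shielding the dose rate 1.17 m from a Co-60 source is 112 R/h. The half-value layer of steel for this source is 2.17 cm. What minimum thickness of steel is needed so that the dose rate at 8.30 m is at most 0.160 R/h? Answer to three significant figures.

At 8.30 m, distance alone gives 112 × (1.17/8.30)² = 112 × 0.01987 = 2.225 R/h.
Further attenuation needed: 2.225/0.160 = 13.91.
n = log₂(13.91) = 3.798 half-value layers.
Thickness = 3.798 × 2.17 cm = 8.242 cm.

8.24 cm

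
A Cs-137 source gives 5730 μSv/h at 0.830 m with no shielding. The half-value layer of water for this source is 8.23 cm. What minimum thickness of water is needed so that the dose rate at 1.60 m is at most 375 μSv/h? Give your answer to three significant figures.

16.8 cm

At 1.60 m, distance alone gives (0.830/1.60)² = 0.2691, so 5730 × 0.2691 = 1542 μSv/h.
Further attenuation needed: 1542/375 = 4.112.
n = log₂(4.112) = 2.040 half-value layers.
Thickness = 2.040 × 8.23 cm = 16.79 cm.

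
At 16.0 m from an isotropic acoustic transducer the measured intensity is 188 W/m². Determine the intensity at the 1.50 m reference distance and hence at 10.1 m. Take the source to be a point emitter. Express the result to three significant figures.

21400 W/m²; 472 W/m²

Intensity scales as (d₁/d₂)², so
At 1.50 m: (16.0/1.50)² = 113.8, so 188 × 113.8 = 21390 W/m²
At 10.1 m: (1.50/10.1)² = 0.02206, so 21390 × 0.02206 = 471.9 W/m².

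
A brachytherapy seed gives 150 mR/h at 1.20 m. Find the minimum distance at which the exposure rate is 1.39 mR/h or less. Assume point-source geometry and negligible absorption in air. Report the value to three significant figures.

Applying the 1/r² law, d₂ = d₁·√(I₁/I₂).
I₁/I₂ = 150/1.39 = 107.9, so d₂ = 1.20 × √107.9 = 12.46 m.

12.5 m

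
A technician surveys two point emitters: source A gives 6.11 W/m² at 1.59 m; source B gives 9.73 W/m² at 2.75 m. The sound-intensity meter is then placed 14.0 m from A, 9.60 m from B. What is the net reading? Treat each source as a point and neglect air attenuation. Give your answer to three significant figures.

Each source contributes Iᵢ·(dᵢ/rᵢ)²; contributions add.
A: 6.11 × (1.59/14.0)² = 0.07881 W/m²
B: 9.73 × (2.75/9.60)² = 0.7984 W/m²
Total = 0.07881 + 0.7984 = 0.8772 W/m².

0.877 W/m²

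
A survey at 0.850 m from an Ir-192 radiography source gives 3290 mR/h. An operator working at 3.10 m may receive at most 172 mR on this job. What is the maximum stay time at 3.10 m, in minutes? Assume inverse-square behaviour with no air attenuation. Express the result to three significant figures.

Using I₁d₁² = I₂d₂², rate at 3.10 m:
(0.850/3.10)² = 0.07518, so 3290 × 0.07518 = 247.3 mR/h.
Stay time = 172 mR ÷ 247.3 mR/h = 0.6955 h = 41.73 min.

41.7 min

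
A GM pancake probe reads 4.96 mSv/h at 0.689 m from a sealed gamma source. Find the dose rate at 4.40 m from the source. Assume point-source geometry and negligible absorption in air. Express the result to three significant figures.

Applying the 1/r² law, the rate at 4.40 m is
(0.689/4.40)² = 0.02452, so 4.96 × 0.02452 = 0.1216 mSv/h.

0.122 mSv/h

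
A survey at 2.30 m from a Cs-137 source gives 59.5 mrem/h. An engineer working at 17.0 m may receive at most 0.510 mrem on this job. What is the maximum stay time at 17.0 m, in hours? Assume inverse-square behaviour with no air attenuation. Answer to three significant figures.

Intensity scales as (d₁/d₂)², so rate at 17.0 m:
59.5 × (2.30/17.0)² = 59.5 × 0.01830 = 1.089 mrem/h.
Stay time = 0.510 mrem ÷ 1.089 mrem/h = 0.4683 h.

0.468 h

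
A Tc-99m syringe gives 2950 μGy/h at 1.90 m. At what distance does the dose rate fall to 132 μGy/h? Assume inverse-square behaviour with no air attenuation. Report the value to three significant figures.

8.98 m

Intensity scales as (d₁/d₂)², so d₂ = d₁·√(I₁/I₂).
I₁/I₂ = 2950/132 = 22.35, so d₂ = 1.90 × √22.35 = 8.982 m.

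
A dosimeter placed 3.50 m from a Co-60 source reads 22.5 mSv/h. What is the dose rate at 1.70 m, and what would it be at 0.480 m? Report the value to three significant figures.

95.4 mSv/h; 1200 mSv/h

Using I₁d₁² = I₂d₂²,
At 1.70 m: (3.50/1.70)² = 4.239, so 22.5 × 4.239 = 95.38 mSv/h
At 0.480 m: (1.70/0.480)² = 12.54, so 95.38 × 12.54 = 1196 mSv/h.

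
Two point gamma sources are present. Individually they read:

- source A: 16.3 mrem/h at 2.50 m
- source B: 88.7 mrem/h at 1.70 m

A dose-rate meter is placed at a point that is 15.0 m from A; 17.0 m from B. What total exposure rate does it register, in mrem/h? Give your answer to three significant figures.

By superposition, sum each source's inverse-square contribution:
A: 16.3 × (2.50/15.0)² = 0.4528 mrem/h
B: 88.7 × (1.70/17.0)² = 0.8870 mrem/h
Total = 0.4528 + 0.8870 = 1.340 mrem/h.

1.34 mrem/h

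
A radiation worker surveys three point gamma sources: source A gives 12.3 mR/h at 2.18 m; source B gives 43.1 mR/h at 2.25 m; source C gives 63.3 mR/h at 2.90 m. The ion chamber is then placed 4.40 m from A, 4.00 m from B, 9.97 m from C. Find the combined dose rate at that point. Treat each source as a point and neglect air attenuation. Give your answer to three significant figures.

22.0 mR/h

By superposition, sum each source's inverse-square contribution:
A: 12.3 × (2.18/4.40)² = 3.019 mR/h
B: 43.1 × (2.25/4.00)² = 13.64 mR/h
C: 63.3 × (2.90/9.97)² = 5.356 mR/h
Total = 3.019 + 13.64 + 5.356 = 22.02 mR/h.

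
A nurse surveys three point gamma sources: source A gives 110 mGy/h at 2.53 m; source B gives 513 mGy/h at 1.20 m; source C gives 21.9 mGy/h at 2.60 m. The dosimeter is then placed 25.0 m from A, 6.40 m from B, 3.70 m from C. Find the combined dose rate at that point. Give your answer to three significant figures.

By superposition, sum each source's inverse-square contribution:
A: 110 × (2.53/25.0)² = 1.127 mGy/h
B: 513 × (1.20/6.40)² = 18.04 mGy/h
C: 21.9 × (2.60/3.70)² = 10.81 mGy/h
Total = 1.127 + 18.04 + 10.81 = 29.98 mGy/h.

30.0 mGy/h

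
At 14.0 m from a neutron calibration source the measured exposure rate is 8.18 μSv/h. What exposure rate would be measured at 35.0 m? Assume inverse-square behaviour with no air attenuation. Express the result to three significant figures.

1.31 μSv/h

By the inverse-square law, scaling from 14.0 m to 35.0 m:
8.18 × (14.0/35.0)² = 8.18 × 0.1600 = 1.309 μSv/h.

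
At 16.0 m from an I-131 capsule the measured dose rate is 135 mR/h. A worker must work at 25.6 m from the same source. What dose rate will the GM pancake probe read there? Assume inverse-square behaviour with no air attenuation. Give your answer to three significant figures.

52.7 mR/h

Intensity scales as (d₁/d₂)², so scaling from 16.0 m to 25.6 m:
(16.0/25.6)² = 0.3906, so 135 × 0.3906 = 52.73 mR/h.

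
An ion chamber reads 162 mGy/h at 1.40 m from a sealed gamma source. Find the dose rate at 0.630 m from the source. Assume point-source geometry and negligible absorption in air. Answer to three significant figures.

Since intensity falls as 1/r², the rate at 0.630 m is
(1.40/0.630)² = 4.938, so 162 × 4.938 = 800.0 mGy/h.

800 mGy/h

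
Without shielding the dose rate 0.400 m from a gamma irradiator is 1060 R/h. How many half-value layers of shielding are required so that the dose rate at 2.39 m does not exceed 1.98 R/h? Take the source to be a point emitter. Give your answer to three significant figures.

At 2.39 m, distance alone gives (0.400/2.39)² = 0.02801, so 1060 × 0.02801 = 29.69 R/h.
Further attenuation needed: 29.69/1.98 = 14.99.
n = log₂(14.99) = 3.906 half-value layers.

3.91 half-value layers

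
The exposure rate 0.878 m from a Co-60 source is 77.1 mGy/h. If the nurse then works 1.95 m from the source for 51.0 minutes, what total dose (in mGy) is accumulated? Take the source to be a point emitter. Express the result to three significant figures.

By the inverse-square law, rate at 1.95 m:
77.1 × (0.878/1.95)² = 77.1 × 0.2027 = 15.63 mGy/h.
Dose = rate × time = 15.63 mGy/h × 0.8500 h = 13.29 mGy.

13.3 mGy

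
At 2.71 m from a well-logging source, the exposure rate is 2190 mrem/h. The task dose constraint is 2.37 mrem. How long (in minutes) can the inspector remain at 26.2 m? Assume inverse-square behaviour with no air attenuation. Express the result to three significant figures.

Applying the 1/r² law, rate at 26.2 m:
2190 × (2.71/26.2)² = 2190 × 0.01070 = 23.43 mrem/h.
Stay time = 2.37 mrem ÷ 23.43 mrem/h = 0.1012 h = 6.072 min.

6.07 min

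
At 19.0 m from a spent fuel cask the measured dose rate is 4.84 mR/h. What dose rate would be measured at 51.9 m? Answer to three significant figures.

Using I₁d₁² = I₂d₂², scaling from 19.0 m to 51.9 m:
(19.0/51.9)² = 0.1340, so 4.84 × 0.1340 = 0.6486 mR/h.

0.649 mR/h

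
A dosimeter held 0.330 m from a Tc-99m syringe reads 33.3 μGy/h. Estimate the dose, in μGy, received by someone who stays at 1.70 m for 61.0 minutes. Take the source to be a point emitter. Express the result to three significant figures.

1.28 μGy

Intensity scales as (d₁/d₂)², so rate at 1.70 m:
(0.330/1.70)² = 0.03768, so 33.3 × 0.03768 = 1.255 μGy/h.
Dose = rate × time = 1.255 μGy/h × 1.017 h = 1.276 μGy.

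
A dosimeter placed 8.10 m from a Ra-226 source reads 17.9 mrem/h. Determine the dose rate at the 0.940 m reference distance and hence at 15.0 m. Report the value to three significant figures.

Intensity scales as (d₁/d₂)², so
At 0.940 m: 17.9 × (8.10/0.940)² = 17.9 × 74.25 = 1329 mrem/h
At 15.0 m: 1329 × (0.940/15.0)² = 1329 × 0.003927 = 5.219 mrem/h.

1330 mrem/h; 5.22 mrem/h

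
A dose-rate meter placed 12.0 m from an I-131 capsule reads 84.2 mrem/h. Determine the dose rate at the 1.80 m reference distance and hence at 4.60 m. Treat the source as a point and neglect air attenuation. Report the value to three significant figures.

Using I₁d₁² = I₂d₂²,
At 1.80 m: 84.2 × (12.0/1.80)² = 84.2 × 44.44 = 3742 mrem/h
At 4.60 m: (1.80/4.60)² = 0.1531, so 3742 × 0.1531 = 572.9 mrem/h.

3740 mrem/h; 573 mrem/h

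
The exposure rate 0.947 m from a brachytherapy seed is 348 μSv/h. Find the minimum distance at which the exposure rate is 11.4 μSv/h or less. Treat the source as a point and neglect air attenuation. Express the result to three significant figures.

Intensity scales as (d₁/d₂)², so d₂ = d₁·√(I₁/I₂).
I₁/I₂ = 348/11.4 = 30.53, so d₂ = 0.947 × √30.53 = 5.233 m.

5.23 m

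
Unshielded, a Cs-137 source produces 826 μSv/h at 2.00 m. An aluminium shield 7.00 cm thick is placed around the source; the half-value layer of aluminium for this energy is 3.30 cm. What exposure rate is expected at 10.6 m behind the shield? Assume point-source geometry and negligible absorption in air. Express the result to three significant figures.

Distance alone: (2.00/10.6)² = 0.03560, so 826 × 0.03560 = 29.41 μSv/h.
Shield: 7.00/3.30 = 2.121 half-value layers → attenuation 2^(−2.121) = 0.2299.
Combined: 29.41 × 0.2299 = 6.761 μSv/h.

6.76 μSv/h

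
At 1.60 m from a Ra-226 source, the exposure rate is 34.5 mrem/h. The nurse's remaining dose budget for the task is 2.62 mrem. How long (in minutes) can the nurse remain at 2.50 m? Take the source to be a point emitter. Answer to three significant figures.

11.1 min

Applying the 1/r² law, rate at 2.50 m:
(1.60/2.50)² = 0.4096, so 34.5 × 0.4096 = 14.13 mrem/h.
Stay time = 2.62 mrem ÷ 14.13 mrem/h = 0.1854 h = 11.12 min.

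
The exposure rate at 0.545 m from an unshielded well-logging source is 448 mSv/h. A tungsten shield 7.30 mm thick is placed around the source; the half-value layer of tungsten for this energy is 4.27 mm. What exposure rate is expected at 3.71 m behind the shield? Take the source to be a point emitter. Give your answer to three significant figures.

2.96 mSv/h

Distance alone: 448 × (0.545/3.71)² = 448 × 0.02158 = 9.668 mSv/h.
Shield: 7.30/4.27 = 1.710 half-value layers → attenuation 2^(−1.710) = 0.3057.
Combined: 9.668 × 0.3057 = 2.956 mSv/h.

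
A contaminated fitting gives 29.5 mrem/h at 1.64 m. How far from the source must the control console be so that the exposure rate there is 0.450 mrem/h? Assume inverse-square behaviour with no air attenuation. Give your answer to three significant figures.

Applying the 1/r² law, d₂ = d₁·√(I₁/I₂).
I₁/I₂ = 29.5/0.450 = 65.56, so d₂ = 1.64 × √65.56 = 13.28 m.

13.3 m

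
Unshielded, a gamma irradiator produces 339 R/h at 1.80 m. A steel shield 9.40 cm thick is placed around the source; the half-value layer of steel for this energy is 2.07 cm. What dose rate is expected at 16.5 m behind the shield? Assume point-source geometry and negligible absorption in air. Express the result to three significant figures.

0.173 R/h

Distance alone: 339 × (1.80/16.5)² = 339 × 0.01190 = 4.034 R/h.
Shield: 9.40/2.07 = 4.541 half-value layers → attenuation 2^(−4.541) = 0.04296.
Combined: 4.034 × 0.04296 = 0.1733 R/h.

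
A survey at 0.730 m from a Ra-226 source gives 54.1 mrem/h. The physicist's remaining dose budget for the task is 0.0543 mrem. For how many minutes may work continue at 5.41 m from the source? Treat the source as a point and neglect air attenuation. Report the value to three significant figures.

3.31 min

Intensity scales as (d₁/d₂)², so rate at 5.41 m:
54.1 × (0.730/5.41)² = 54.1 × 0.01821 = 0.9852 mrem/h.
Stay time = 0.0543 mrem ÷ 0.9852 mrem/h = 0.05512 h = 3.307 min.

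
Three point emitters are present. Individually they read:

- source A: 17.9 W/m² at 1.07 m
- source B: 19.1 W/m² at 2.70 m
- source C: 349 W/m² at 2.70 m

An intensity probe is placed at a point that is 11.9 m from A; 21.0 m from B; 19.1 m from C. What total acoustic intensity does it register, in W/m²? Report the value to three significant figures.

By superposition, sum each source's inverse-square contribution:
A: 17.9 × (1.07/11.9)² = 0.1447 W/m²
B: 19.1 × (2.70/21.0)² = 0.3157 W/m²
C: 349 × (2.70/19.1)² = 6.974 W/m²
Total = 0.1447 + 0.3157 + 6.974 = 7.434 W/m².

7.43 W/m²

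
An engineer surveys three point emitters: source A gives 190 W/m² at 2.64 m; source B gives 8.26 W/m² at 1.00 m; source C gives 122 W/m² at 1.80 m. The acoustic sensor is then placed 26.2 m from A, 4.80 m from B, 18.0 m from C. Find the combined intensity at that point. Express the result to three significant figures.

3.51 W/m²

By superposition, sum each source's inverse-square contribution:
A: 190 × (2.64/26.2)² = 1.929 W/m²
B: 8.26 × (1.00/4.80)² = 0.3585 W/m²
C: 122 × (1.80/18.0)² = 1.220 W/m²
Total = 1.929 + 0.3585 + 1.220 = 3.507 W/m².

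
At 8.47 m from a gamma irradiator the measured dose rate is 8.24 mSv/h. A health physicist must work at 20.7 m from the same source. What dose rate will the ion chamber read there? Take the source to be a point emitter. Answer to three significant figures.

Intensity scales as (d₁/d₂)², so scaling from 8.47 m to 20.7 m:
(8.47/20.7)² = 0.1674, so 8.24 × 0.1674 = 1.379 mSv/h.

1.38 mSv/h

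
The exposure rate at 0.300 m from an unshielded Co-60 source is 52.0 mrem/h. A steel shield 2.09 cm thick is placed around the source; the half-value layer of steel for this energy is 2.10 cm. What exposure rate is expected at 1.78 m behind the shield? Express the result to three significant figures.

0.741 mrem/h

Distance alone: 52.0 × (0.300/1.78)² = 52.0 × 0.02841 = 1.477 mrem/h.
Shield: 2.09/2.10 = 0.9952 half-value layers → attenuation 2^(−0.9952) = 0.5017.
Combined: 1.477 × 0.5017 = 0.7410 mrem/h.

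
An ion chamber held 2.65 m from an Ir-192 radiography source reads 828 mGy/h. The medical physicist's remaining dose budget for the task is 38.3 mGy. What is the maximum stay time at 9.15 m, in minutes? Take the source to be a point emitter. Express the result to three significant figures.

By the inverse-square law, rate at 9.15 m:
828 × (2.65/9.15)² = 828 × 0.08388 = 69.45 mGy/h.
Stay time = 38.3 mGy ÷ 69.45 mGy/h = 0.5515 h = 33.09 min.

33.1 min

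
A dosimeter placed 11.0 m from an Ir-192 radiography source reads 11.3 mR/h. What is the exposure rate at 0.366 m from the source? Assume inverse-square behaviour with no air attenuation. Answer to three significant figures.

10200 mR/h

Using I₁d₁² = I₂d₂², scaling from 11.0 m to 0.366 m:
(11.0/0.366)² = 903.3, so 11.3 × 903.3 = 10210 mR/h.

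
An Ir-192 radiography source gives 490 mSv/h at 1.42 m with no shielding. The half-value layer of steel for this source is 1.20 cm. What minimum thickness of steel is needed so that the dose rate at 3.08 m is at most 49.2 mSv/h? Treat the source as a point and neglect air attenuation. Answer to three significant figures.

At 3.08 m, distance alone gives 490 × (1.42/3.08)² = 490 × 0.2126 = 104.2 mSv/h.
Further attenuation needed: 104.2/49.2 = 2.118.
n = log₂(2.118) = 1.083 half-value layers.
Thickness = 1.083 × 1.20 cm = 1.300 cm.

1.30 cm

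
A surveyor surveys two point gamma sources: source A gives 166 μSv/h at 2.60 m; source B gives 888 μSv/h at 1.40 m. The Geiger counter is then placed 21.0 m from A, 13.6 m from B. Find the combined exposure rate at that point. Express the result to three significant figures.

12.0 μSv/h

By superposition, sum each source's inverse-square contribution:
A: 166 × (2.60/21.0)² = 2.545 μSv/h
B: 888 × (1.40/13.6)² = 9.410 μSv/h
Total = 2.545 + 9.410 = 11.96 μSv/h.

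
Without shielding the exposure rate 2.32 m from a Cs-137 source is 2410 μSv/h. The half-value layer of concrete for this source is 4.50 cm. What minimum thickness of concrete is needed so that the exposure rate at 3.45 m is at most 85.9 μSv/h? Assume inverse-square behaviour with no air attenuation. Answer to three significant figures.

At 3.45 m, distance alone gives 2410 × (2.32/3.45)² = 2410 × 0.4522 = 1090 μSv/h.
Further attenuation needed: 1090/85.9 = 12.69.
n = log₂(12.69) = 3.666 half-value layers.
Thickness = 3.666 × 4.50 cm = 16.50 cm.

16.5 cm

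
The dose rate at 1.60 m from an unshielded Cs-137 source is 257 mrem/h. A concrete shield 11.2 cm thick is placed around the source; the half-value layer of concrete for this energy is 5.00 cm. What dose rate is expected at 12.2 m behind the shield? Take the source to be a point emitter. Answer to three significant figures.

0.936 mrem/h

Distance alone: 257 × (1.60/12.2)² = 257 × 0.01720 = 4.420 mrem/h.
Shield: 11.2/5.00 = 2.240 half-value layers → attenuation 2^(−2.240) = 0.2117.
Combined: 4.420 × 0.2117 = 0.9357 mrem/h.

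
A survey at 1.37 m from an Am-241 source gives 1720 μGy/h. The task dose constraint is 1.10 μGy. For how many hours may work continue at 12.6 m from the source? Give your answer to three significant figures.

0.0541 h

By the inverse-square law, rate at 12.6 m:
1720 × (1.37/12.6)² = 1720 × 0.01182 = 20.33 μGy/h.
Stay time = 1.10 μGy ÷ 20.33 μGy/h = 0.05411 h.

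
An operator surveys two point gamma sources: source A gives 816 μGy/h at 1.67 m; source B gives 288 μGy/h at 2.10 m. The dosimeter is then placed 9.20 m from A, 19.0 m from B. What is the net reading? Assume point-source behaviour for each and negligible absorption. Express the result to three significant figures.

Each source contributes Iᵢ·(dᵢ/rᵢ)²; contributions add.
A: 816 × (1.67/9.20)² = 26.89 μGy/h
B: 288 × (2.10/19.0)² = 3.518 μGy/h
Total = 26.89 + 3.518 = 30.41 μGy/h.

30.4 μGy/h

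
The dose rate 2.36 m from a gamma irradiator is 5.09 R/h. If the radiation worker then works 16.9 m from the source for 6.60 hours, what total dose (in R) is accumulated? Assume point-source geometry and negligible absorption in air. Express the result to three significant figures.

0.655 R

Using I₁d₁² = I₂d₂², rate at 16.9 m:
5.09 × (2.36/16.9)² = 5.09 × 0.01950 = 0.09925 R/h.
Dose = rate × time = 0.09925 R/h × 6.600 h = 0.6551 R.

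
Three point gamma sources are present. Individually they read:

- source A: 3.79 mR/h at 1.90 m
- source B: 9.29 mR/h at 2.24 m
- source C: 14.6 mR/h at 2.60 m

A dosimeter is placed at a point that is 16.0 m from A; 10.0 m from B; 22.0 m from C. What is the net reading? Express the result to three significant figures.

0.723 mR/h

Each source contributes Iᵢ·(dᵢ/rᵢ)²; contributions add.
A: 3.79 × (1.90/16.0)² = 0.05344 mR/h
B: 9.29 × (2.24/10.0)² = 0.4661 mR/h
C: 14.6 × (2.60/22.0)² = 0.2039 mR/h
Total = 0.05344 + 0.4661 + 0.2039 = 0.7234 mR/h.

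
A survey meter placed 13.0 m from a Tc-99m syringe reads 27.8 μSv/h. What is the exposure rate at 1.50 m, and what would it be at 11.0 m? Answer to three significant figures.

2090 μSv/h; 38.8 μSv/h

Applying the 1/r² law,
At 1.50 m: (13.0/1.50)² = 75.11, so 27.8 × 75.11 = 2088 μSv/h
At 11.0 m: 2088 × (1.50/11.0)² = 2088 × 0.01860 = 38.84 μSv/h.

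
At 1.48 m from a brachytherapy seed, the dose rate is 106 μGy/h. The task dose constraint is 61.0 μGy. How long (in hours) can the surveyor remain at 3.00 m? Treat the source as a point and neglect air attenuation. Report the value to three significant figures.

2.36 h

By the inverse-square law, rate at 3.00 m:
(1.48/3.00)² = 0.2434, so 106 × 0.2434 = 25.80 μGy/h.
Stay time = 61.0 μGy ÷ 25.80 μGy/h = 2.364 h.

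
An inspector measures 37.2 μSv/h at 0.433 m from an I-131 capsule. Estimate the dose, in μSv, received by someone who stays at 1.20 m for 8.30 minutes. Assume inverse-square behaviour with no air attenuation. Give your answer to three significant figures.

Since intensity falls as 1/r², rate at 1.20 m:
37.2 × (0.433/1.20)² = 37.2 × 0.1302 = 4.843 μSv/h.
Dose = rate × time = 4.843 μSv/h × 0.1383 h = 0.6698 μSv.

0.670 μSv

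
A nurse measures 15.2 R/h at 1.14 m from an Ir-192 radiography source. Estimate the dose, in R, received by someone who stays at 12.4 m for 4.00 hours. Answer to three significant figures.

0.514 R

Intensity scales as (d₁/d₂)², so rate at 12.4 m:
15.2 × (1.14/12.4)² = 15.2 × 0.008452 = 0.1285 R/h.
Dose = rate × time = 0.1285 R/h × 4.000 h = 0.5140 R.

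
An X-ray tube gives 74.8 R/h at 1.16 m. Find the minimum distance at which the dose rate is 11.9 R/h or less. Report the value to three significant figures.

2.91 m

Since intensity falls as 1/r², d₂ = d₁·√(I₁/I₂).
I₁/I₂ = 74.8/11.9 = 6.286, so d₂ = 1.16 × √6.286 = 2.908 m.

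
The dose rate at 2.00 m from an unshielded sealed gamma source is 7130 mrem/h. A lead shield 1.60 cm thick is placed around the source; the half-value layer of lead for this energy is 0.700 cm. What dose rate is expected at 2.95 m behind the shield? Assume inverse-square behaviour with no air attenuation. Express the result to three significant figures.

672 mrem/h

Distance alone: (2.00/2.95)² = 0.4596, so 7130 × 0.4596 = 3277 mrem/h.
Shield: 1.60/0.700 = 2.286 half-value layers → attenuation 2^(−2.286) = 0.2050.
Combined: 3277 × 0.2050 = 671.8 mrem/h.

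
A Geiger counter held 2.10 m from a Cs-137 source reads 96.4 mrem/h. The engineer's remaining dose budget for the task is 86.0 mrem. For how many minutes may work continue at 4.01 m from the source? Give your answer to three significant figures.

195 min

Since intensity falls as 1/r², rate at 4.01 m:
96.4 × (2.10/4.01)² = 96.4 × 0.2743 = 26.44 mrem/h.
Stay time = 86.0 mrem ÷ 26.44 mrem/h = 3.253 h = 195.2 min.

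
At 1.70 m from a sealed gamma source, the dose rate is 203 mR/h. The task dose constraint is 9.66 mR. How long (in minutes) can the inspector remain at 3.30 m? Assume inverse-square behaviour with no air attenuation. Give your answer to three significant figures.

Using I₁d₁² = I₂d₂², rate at 3.30 m:
(1.70/3.30)² = 0.2654, so 203 × 0.2654 = 53.88 mR/h.
Stay time = 9.66 mR ÷ 53.88 mR/h = 0.1793 h = 10.76 min.

10.8 min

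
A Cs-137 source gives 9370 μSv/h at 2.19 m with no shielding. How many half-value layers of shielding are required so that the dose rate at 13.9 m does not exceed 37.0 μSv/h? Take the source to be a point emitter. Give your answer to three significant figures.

At 13.9 m, distance alone gives (2.19/13.9)² = 0.02482, so 9370 × 0.02482 = 232.6 μSv/h.
Further attenuation needed: 232.6/37.0 = 6.286.
n = log₂(6.286) = 2.652 half-value layers.

2.65 half-value layers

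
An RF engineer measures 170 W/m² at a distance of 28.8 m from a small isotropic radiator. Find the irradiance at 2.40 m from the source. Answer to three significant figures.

Since intensity falls as 1/r², the rate at 2.40 m is
(28.8/2.40)² = 144.0, so 170 × 144.0 = 24480 W/m².

24500 W/m²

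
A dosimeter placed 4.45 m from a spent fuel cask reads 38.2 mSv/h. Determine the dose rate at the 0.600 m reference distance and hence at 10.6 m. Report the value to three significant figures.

Since intensity falls as 1/r²,
At 0.600 m: (4.45/0.600)² = 55.01, so 38.2 × 55.01 = 2101 mSv/h
At 10.6 m: 2101 × (0.600/10.6)² = 2101 × 0.003204 = 6.732 mSv/h.

2100 mSv/h; 6.73 mSv/h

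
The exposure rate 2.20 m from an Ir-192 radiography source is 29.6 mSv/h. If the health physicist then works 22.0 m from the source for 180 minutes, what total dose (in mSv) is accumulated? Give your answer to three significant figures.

0.888 mSv

By the inverse-square law, rate at 22.0 m:
29.6 × (2.20/22.0)² = 29.6 × 0.01000 = 0.2960 mSv/h.
Dose = rate × time = 0.2960 mSv/h × 3.000 h = 0.8880 mSv.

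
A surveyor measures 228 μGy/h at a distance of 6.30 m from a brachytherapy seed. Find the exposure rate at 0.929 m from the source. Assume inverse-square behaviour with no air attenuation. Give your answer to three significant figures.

10500 μGy/h

Using I₁d₁² = I₂d₂², the rate at 0.929 m is
228 × (6.30/0.929)² = 228 × 45.99 = 10490 μGy/h.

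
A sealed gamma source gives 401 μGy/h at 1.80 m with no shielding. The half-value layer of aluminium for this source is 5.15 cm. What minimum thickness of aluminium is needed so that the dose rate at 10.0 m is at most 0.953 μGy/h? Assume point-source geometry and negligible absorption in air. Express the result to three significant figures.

19.4 cm

At 10.0 m, distance alone gives 401 × (1.80/10.0)² = 401 × 0.03240 = 12.99 μGy/h.
Further attenuation needed: 12.99/0.953 = 13.63.
n = log₂(13.63) = 3.769 half-value layers.
Thickness = 3.769 × 5.15 cm = 19.41 cm.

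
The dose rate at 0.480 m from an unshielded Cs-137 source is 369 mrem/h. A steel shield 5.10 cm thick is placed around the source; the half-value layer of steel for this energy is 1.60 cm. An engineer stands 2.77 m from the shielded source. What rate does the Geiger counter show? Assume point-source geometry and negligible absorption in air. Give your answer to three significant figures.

1.22 mrem/h

Distance alone: 369 × (0.480/2.77)² = 369 × 0.03003 = 11.08 mrem/h.
Shield: 5.10/1.60 = 3.187 half-value layers → attenuation 2^(−3.187) = 0.1098.
Combined: 11.08 × 0.1098 = 1.217 mrem/h.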